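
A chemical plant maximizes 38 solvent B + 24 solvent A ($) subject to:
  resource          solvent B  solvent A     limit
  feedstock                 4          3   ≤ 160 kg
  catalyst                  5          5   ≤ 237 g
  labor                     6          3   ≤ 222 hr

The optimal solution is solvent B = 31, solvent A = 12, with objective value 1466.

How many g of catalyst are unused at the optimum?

22

catalyst used = 5·31 + 5·12 = 215; slack = 237 − 215 = 22.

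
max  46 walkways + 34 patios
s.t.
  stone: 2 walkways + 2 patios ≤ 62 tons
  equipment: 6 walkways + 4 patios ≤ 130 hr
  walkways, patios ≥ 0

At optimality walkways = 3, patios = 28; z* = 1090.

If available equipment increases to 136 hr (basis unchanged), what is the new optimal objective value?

At the optimum: stone uses 62 of 62 (binding); equipment uses 130 of 130 (binding).
The binding rows give the dual system: 2·y_stone + 6·y_equipment = 46 and 2·y_stone + 4·y_equipment = 34.
→ y_stone = 5 and y_equipment = 6.
Δz = y_equipment·Δb = 6 × (6) = 36, so new z* = 1090 + 36 = 1126.

1126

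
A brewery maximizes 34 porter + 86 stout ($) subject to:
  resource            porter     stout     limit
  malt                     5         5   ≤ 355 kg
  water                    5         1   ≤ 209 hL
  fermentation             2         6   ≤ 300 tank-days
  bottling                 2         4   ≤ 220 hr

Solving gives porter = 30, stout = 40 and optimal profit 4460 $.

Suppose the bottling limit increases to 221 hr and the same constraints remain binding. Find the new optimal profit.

4468

Check each constraint at x*: malt 350/355 (slack 5); water 190/209 (slack 19); fermentation 300/300 (tight); bottling 220/220 (tight).
By complementary slackness, y = 0 for the non-binding constraints.
The binding rows give the dual system: 2·y_fermentation + 2·y_bottling = 34 and 6·y_fermentation + 4·y_bottling = 86.
Solving: y_fermentation = 9, y_bottling = 8.
Δz = y_bottling·Δb = 8 × (1) = 8, so new z* = 4460 + 8 = 4468.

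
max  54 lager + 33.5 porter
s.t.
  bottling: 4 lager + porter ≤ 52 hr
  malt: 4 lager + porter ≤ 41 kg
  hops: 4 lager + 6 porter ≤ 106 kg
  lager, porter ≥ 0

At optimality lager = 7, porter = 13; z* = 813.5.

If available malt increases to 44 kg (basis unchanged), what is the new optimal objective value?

842

At the optimum: bottling uses 41 of 52 (slack = 11); malt uses 41 of 41 (binding); hops uses 106 of 106 (binding).
By complementary slackness, y = 0 for the non-binding constraint.
The binding rows give the dual system: 4·y_malt + 4·y_hops = 54 and 1·y_malt + 6·y_hops = 33.5.
→ y_malt = 9.5 and y_hops = 4.
Δz = y_malt·Δb = 9.5 × (3) = 28.5, so new z* = 813.5 + 28.5 = 842.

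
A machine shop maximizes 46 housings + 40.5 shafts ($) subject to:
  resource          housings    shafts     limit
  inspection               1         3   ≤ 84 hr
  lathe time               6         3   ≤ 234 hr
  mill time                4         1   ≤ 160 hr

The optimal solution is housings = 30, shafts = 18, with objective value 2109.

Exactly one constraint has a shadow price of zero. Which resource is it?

inspection: 84/84 (binding)
lathe time: 234/234 (binding)
mill time: 138/160 (slack 22)
By complementary slackness, a constraint with positive slack has shadow price 0 → mill time.

mill time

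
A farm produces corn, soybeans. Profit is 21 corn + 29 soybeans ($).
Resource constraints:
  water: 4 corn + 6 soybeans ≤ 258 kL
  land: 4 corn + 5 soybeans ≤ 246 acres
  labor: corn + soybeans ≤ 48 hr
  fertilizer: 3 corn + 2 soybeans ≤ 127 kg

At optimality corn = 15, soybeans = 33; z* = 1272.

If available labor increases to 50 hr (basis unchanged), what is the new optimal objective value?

Check each constraint at x*: water 258/258 (tight); land 225/246 (slack 21); labor 48/48 (tight); fertilizer 111/127 (slack 16).
By complementary slackness, y = 0 for the non-binding constraints.
From A_Bᵀ y = c: 4·y_water + 1·y_labor = 21; 6·y_water + 1·y_labor = 29.
This yields shadow prices y_water = 4, y_labor = 5.
Δz = y_labor·Δb = 5 × (2) = 10, so new z* = 1272 + 10 = 1282.

1282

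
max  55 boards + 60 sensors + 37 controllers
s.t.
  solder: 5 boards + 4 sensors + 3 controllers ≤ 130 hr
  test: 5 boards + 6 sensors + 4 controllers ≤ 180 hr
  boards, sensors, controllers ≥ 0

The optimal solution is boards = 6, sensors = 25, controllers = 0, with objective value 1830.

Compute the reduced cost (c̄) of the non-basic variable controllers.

-4

At the optimum: solder uses 130 of 130 (binding); test uses 180 of 180 (binding).
From A_Bᵀ y = c: 5·y_solder + 5·y_test = 55; 4·y_solder + 6·y_test = 60.
→ y_solder = 3 and y_test = 8.
Reduced cost of controllers: c₃ − yᵀa₃ = 37 − (3·3 + 8·4) = 37 − 41 = -4.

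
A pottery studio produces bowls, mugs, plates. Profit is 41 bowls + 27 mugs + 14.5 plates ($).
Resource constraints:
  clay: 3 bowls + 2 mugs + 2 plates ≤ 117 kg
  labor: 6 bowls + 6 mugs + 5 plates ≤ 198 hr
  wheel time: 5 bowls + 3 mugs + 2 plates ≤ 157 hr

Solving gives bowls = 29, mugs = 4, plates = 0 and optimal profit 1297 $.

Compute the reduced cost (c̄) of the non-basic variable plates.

-4.5

Binding: labor and wheel time. Non-binding: clay (22 unused).
Slack constraints have shadow price 0 (complementary slackness).
The binding rows give the dual system: 6·y_labor + 5·y_wheel time = 41 and 6·y_labor + 3·y_wheel time = 27.
Solving: y_labor = 1, y_wheel time = 7.
Reduced cost of plates: c₃ − yᵀa₃ = 14.5 − (1·5 + 7·2) = 14.5 − 19 = -4.5.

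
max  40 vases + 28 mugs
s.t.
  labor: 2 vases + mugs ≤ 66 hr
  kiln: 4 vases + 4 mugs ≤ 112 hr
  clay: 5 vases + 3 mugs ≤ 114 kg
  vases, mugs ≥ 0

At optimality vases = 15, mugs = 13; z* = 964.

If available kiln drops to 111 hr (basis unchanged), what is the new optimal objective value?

At the optimum: labor uses 43 of 66 (slack = 23); kiln uses 112 of 112 (binding); clay uses 114 of 114 (binding).
By complementary slackness, y = 0 for the non-binding constraint.
From A_Bᵀ y = c: 4·y_kiln + 5·y_clay = 40; 4·y_kiln + 3·y_clay = 28.
Solving: y_kiln = 2.5, y_clay = 6.
Δz = y_kiln·Δb = 2.5 × (-1) = -2.5, so new z* = 964 − 2.5 = 961.5.

961.5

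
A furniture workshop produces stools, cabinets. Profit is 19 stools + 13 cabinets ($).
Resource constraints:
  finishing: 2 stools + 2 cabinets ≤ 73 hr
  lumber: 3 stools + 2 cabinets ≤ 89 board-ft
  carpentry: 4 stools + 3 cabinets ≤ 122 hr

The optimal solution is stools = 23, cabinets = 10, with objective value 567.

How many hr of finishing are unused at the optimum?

7

finishing used = 2·23 + 2·10 = 66; slack = 73 − 66 = 7.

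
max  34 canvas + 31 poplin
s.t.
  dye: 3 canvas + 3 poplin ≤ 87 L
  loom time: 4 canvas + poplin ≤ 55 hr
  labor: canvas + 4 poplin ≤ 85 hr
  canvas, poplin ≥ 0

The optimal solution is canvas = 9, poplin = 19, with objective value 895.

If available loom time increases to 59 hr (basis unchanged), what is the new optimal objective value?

At the optimum: dye uses 84 of 87 (slack = 3); loom time uses 55 of 55 (binding); labor uses 85 of 85 (binding).
Slack constraints have shadow price 0 (complementary slackness).
Dual feasibility on the basic columns requires 4·y_loom time + 1·y_labor = 34, 1·y_loom time + 4·y_labor = 31.
→ y_loom time = 7 and y_labor = 6.
Δz = y_loom time·Δb = 7 × (4) = 28, so new z* = 895 + 28 = 923.

923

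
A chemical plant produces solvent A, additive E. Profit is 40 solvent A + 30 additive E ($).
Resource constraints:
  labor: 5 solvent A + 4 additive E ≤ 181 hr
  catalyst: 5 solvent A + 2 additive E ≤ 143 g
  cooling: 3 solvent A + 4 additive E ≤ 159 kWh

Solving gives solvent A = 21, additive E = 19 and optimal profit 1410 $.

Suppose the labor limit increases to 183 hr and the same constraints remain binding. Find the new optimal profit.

1424

Binding: labor and catalyst. Non-binding: cooling (20 unused).
By complementary slackness, y = 0 for the non-binding constraint.
From A_Bᵀ y = c: 5·y_labor + 5·y_catalyst = 40; 4·y_labor + 2·y_catalyst = 30.
This yields shadow prices y_labor = 7, y_catalyst = 1.
Δz = y_labor·Δb = 7 × (2) = 14, so new z* = 1410 + 14 = 1424.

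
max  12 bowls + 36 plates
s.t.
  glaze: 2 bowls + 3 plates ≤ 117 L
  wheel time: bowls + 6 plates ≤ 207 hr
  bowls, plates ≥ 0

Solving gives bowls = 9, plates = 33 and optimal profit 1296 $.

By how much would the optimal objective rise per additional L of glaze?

4

Both glaze and wheel time are binding at x*.
The binding rows give the dual system: 2·y_glaze + 1·y_wheel time = 12 and 3·y_glaze + 6·y_wheel time = 36.
Solving: y_glaze = 4, y_wheel time = 4.
Shadow price of glaze = 4.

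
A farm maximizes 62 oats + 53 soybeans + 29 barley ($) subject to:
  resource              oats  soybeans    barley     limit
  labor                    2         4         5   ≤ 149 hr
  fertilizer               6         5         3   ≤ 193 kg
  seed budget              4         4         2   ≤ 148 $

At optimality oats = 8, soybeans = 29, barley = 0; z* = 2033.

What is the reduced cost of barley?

Binding: fertilizer and seed budget. Non-binding: labor (17 unused).
Since labor is not tight, its dual is 0.
The binding rows give the dual system: 6·y_fertilizer + 4·y_seed budget = 62 and 5·y_fertilizer + 4·y_seed budget = 53.
Solving: y_fertilizer = 9, y_seed budget = 2.
Reduced cost of barley: c₃ − yᵀa₃ = 29 − (9·3 + 2·2) = 29 − 31 = -2.

-2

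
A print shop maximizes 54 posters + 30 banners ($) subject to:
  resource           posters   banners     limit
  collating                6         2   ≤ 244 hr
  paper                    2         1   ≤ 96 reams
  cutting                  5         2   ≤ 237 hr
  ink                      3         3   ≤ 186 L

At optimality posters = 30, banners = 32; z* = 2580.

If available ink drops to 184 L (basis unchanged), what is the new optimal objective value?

2568

Check each constraint at x*: collating 244/244 (tight); paper 92/96 (slack 4); cutting 214/237 (slack 23); ink 186/186 (tight).
Since paper, cutting are not tight, their duals are 0.
The binding rows give the dual system: 6·y_collating + 3·y_ink = 54 and 2·y_collating + 3·y_ink = 30.
This yields shadow prices y_collating = 6, y_ink = 6.
Δz = y_ink·Δb = 6 × (-2) = -12, so new z* = 2580 − 12 = 2568.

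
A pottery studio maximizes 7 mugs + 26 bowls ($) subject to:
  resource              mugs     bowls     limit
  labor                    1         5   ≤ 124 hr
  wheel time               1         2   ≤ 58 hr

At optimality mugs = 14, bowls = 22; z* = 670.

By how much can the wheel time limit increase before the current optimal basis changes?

66

Binding constraints: labor, wheel time. The basis is B = [[1,5],[1,2]] with det -3.
Per unit increase in wheel time, x* moves by d = (1.6667, -0.3333).
The basis stays optimal until bowls reaches 0; allowable increase = 66 hr.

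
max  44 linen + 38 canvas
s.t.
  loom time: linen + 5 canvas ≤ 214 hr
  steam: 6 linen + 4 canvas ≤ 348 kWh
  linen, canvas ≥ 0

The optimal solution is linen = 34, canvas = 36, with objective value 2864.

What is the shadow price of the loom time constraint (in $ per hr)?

Check each constraint at x*: loom time 214/214 (tight); steam 348/348 (tight).
Dual feasibility on the basic columns requires 1·y_loom time + 6·y_steam = 44, 5·y_loom time + 4·y_steam = 38.
This yields shadow prices y_loom time = 2, y_steam = 7.
Shadow price of loom time = 2.

2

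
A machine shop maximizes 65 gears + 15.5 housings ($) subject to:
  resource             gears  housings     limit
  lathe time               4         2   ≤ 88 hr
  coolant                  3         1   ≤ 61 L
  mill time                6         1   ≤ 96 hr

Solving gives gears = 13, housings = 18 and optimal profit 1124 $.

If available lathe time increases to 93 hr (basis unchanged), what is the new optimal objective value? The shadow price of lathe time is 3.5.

1141.5

Δb = 5, so new z* = 1124 + (3.5)·(5) = 1124 + 17.5 = 1141.5.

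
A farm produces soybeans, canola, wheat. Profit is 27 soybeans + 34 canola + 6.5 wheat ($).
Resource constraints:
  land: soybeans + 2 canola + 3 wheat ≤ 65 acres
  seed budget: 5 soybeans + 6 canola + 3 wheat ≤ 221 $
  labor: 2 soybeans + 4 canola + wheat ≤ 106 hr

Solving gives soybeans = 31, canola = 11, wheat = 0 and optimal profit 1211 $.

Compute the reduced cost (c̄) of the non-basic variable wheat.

At the optimum: land uses 53 of 65 (slack = 12); seed budget uses 221 of 221 (binding); labor uses 106 of 106 (binding).
By complementary slackness, y = 0 for the non-binding constraint.
The binding rows give the dual system: 5·y_seed budget + 2·y_labor = 27 and 6·y_seed budget + 4·y_labor = 34.
→ y_seed budget = 5 and y_labor = 1.
Reduced cost of wheat: c₃ − yᵀa₃ = 6.5 − (5·3 + 1·1) = 6.5 − 16 = -9.5.

-9.5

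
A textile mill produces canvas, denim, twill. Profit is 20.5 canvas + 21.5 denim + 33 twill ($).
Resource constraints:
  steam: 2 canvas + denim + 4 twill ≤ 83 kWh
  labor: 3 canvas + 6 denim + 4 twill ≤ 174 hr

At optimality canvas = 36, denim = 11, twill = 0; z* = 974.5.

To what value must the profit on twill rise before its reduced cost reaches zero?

Both steam and labor are binding at x*.
The binding rows give the dual system: 2·y_steam + 3·y_labor = 20.5 and 1·y_steam + 6·y_labor = 21.5.
Solving: y_steam = 6.5, y_labor = 2.5.
twill enters the basis when its profit ≥ yᵀa₃ = 6.5·4 + 2.5·4 = 36.

36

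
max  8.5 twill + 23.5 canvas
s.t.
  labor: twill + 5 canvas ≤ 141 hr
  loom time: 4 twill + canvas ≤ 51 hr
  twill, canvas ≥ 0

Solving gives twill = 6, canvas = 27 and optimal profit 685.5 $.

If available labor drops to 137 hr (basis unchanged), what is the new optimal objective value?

667.5

Both labor and loom time are binding at x*.
Dual feasibility on the basic columns requires 1·y_labor + 4·y_loom time = 8.5, 5·y_labor + 1·y_loom time = 23.5.
This yields shadow prices y_labor = 4.5, y_loom time = 1.
Δz = y_labor·Δb = 4.5 × (-4) = -18, so new z* = 685.5 − 18 = 667.5.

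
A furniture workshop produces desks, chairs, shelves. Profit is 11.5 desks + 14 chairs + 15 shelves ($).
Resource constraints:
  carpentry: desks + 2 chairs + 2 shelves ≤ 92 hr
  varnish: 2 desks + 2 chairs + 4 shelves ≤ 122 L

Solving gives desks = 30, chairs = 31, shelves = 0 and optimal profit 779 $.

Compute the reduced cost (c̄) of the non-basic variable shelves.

Check each constraint at x*: carpentry 92/92 (tight); varnish 122/122 (tight).
Dual feasibility on the basic columns requires 1·y_carpentry + 2·y_varnish = 11.5, 2·y_carpentry + 2·y_varnish = 14.
Solving: y_carpentry = 2.5, y_varnish = 4.5.
Reduced cost of shelves: c₃ − yᵀa₃ = 15 − (2.5·2 + 4.5·4) = 15 − 23 = -8.

-8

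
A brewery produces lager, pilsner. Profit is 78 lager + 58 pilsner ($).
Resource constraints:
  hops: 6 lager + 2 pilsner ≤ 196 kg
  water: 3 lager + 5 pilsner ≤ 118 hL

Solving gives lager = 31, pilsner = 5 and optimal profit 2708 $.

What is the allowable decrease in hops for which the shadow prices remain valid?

Binding constraints: hops, water. The basis is B = [[6,2],[3,5]] with det 24.
Per unit decrease in hops, x* moves by d = (-0.2083, 0.125).
The basis stays optimal until lager reaches 0; allowable decrease = 148.8 kg.

148.8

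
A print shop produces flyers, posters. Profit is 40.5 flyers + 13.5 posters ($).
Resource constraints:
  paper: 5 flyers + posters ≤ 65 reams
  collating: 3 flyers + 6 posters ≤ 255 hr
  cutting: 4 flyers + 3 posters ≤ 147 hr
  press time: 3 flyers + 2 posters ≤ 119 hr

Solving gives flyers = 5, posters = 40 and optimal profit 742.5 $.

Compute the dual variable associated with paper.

7.5

Check each constraint at x*: paper 65/65 (tight); collating 255/255 (tight); cutting 140/147 (slack 7); press time 95/119 (slack 24).
Slack constraints have shadow price 0 (complementary slackness).
From A_Bᵀ y = c: 5·y_paper + 3·y_collating = 40.5; 1·y_paper + 6·y_collating = 13.5.
→ y_paper = 7.5 and y_collating = 1.
Shadow price of paper = 7.5.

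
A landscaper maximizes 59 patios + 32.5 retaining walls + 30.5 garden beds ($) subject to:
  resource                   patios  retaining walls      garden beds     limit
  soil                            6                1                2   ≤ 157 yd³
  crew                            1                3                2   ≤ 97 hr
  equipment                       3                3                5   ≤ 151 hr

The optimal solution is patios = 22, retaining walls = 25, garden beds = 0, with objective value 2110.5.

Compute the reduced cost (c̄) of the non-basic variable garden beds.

Binding: soil and crew. Non-binding: equipment (10 unused).
Slack constraints have shadow price 0 (complementary slackness).
Dual feasibility on the basic columns requires 6·y_soil + 1·y_crew = 59, 1·y_soil + 3·y_crew = 32.5.
→ y_soil = 8.5 and y_crew = 8.
Reduced cost of garden beds: c₃ − yᵀa₃ = 30.5 − (8.5·2 + 8·2) = 30.5 − 33 = -2.5.

-2.5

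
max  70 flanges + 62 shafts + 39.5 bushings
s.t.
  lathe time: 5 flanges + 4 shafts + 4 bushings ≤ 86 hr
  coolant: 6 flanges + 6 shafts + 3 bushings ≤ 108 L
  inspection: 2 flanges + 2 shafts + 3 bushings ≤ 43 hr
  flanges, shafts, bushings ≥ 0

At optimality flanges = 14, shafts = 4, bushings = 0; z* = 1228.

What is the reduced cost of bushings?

-7.5

Binding: lathe time and coolant. Non-binding: inspection (7 unused).
Since inspection is not tight, its dual is 0.
Dual feasibility on the basic columns requires 5·y_lathe time + 6·y_coolant = 70, 4·y_lathe time + 6·y_coolant = 62.
Solving: y_lathe time = 8, y_coolant = 5.
Reduced cost of bushings: c₃ − yᵀa₃ = 39.5 − (8·4 + 5·3) = 39.5 − 47 = -7.5.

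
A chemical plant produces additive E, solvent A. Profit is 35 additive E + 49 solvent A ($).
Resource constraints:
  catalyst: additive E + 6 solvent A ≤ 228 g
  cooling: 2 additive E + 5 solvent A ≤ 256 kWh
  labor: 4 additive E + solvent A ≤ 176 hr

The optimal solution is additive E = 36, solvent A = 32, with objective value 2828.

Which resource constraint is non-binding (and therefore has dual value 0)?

cooling

catalyst: 228/228 (binding)
cooling: 232/256 (slack 24)
labor: 176/176 (binding)
By complementary slackness, a constraint with positive slack has shadow price 0 → cooling.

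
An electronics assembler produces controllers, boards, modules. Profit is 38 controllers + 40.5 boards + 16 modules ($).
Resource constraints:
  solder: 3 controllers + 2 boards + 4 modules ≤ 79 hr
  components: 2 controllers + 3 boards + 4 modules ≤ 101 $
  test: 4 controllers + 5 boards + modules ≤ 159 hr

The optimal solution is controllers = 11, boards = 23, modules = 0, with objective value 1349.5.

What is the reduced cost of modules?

Check each constraint at x*: solder 79/79 (tight); components 91/101 (slack 10); test 159/159 (tight).
Slack constraints have shadow price 0 (complementary slackness).
Dual feasibility on the basic columns requires 3·y_solder + 4·y_test = 38, 2·y_solder + 5·y_test = 40.5.
→ y_solder = 4 and y_test = 6.5.
Reduced cost of modules: c₃ − yᵀa₃ = 16 − (4·4 + 6.5·1) = 16 − 22.5 = -6.5.

-6.5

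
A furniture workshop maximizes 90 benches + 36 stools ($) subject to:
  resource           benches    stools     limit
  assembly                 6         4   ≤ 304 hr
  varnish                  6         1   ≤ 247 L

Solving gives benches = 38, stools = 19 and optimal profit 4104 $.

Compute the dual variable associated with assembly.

Both assembly and varnish are binding at x*.
Dual feasibility on the basic columns requires 6·y_assembly + 6·y_varnish = 90, 4·y_assembly + 1·y_varnish = 36.
This yields shadow prices y_assembly = 7, y_varnish = 8.
Shadow price of assembly = 7.

7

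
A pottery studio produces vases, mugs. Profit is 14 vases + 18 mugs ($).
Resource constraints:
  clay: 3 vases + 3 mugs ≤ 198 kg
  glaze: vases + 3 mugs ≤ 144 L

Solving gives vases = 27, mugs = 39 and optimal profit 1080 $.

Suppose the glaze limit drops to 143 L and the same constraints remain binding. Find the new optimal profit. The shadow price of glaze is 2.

Δb = -1, so new z* = 1080 + (2)·(-1) = 1080 − 2 = 1078.

1078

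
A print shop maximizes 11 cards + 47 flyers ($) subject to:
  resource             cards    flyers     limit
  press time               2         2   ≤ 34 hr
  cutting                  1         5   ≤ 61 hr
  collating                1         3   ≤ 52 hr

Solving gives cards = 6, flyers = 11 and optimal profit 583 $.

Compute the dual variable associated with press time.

1

Binding: press time and cutting. Non-binding: collating (13 unused).
By complementary slackness, y = 0 for the non-binding constraint.
The binding rows give the dual system: 2·y_press time + 1·y_cutting = 11 and 2·y_press time + 5·y_cutting = 47.
Solving: y_press time = 1, y_cutting = 9.
Shadow price of press time = 1.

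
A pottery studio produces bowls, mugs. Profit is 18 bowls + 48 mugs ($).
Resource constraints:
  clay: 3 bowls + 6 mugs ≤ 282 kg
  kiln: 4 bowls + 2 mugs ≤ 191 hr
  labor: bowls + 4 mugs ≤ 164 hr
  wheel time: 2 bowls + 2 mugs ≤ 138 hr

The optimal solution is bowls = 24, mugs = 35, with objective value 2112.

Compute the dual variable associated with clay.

Check each constraint at x*: clay 282/282 (tight); kiln 166/191 (slack 25); labor 164/164 (tight); wheel time 118/138 (slack 20).
By complementary slackness, y = 0 for the non-binding constraints.
The binding rows give the dual system: 3·y_clay + 1·y_labor = 18 and 6·y_clay + 4·y_labor = 48.
This yields shadow prices y_clay = 4, y_labor = 6.
Shadow price of clay = 4.

4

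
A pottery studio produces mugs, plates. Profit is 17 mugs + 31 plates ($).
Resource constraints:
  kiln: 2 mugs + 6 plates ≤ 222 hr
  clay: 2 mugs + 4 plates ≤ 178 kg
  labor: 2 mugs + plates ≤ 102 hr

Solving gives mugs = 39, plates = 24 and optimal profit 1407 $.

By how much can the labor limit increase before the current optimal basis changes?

10

Binding constraints: kiln, labor. The basis is B = [[2,6],[2,1]] with det -10.
Per unit increase in labor, x* moves by d = (0.6, -0.2).
The basis stays optimal until clay becomes binding; allowable increase = 10 hr.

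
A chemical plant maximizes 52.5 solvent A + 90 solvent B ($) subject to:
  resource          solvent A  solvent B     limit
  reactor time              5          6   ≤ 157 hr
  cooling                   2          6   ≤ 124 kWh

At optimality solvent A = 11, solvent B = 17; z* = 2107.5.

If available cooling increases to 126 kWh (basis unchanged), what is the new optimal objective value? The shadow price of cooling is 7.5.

Δb = 2, so new z* = 2107.5 + (7.5)·(2) = 2107.5 + 15 = 2122.5.

2122.5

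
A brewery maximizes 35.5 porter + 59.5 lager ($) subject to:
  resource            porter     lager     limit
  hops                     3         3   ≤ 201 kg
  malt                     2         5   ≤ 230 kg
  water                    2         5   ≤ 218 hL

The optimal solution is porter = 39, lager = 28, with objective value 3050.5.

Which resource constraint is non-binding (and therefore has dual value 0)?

malt

hops: 201/201 (binding)
malt: 218/230 (slack 12)
water: 218/218 (binding)
By complementary slackness, a constraint with positive slack has shadow price 0 → malt.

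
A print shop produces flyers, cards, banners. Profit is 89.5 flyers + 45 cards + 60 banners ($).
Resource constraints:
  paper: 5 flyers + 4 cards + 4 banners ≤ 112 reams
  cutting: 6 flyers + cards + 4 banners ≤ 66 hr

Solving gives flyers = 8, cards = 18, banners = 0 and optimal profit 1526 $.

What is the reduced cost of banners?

Check each constraint at x*: paper 112/112 (tight); cutting 66/66 (tight).
Dual feasibility on the basic columns requires 5·y_paper + 6·y_cutting = 89.5, 4·y_paper + 1·y_cutting = 45.
Solving: y_paper = 9.5, y_cutting = 7.
Reduced cost of banners: c₃ − yᵀa₃ = 60 − (9.5·4 + 7·4) = 60 − 66 = -6.

-6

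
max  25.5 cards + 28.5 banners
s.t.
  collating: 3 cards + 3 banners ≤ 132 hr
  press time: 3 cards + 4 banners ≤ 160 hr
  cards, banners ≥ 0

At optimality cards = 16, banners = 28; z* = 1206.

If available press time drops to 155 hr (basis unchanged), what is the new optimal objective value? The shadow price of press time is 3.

1191

Δb = -5, so new z* = 1206 + (3)·(-5) = 1206 − 15 = 1191.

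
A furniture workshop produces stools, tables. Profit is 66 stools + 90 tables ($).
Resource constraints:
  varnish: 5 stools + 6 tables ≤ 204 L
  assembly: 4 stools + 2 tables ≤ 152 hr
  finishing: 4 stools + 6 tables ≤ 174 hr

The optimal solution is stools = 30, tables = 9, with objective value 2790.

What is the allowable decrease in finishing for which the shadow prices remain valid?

Binding constraints: varnish, finishing. The basis is B = [[5,6],[4,6]] with det 6.
Per unit decrease in finishing, x* moves by d = (1, -0.8333).
The basis stays optimal until assembly becomes binding; allowable decrease = 6 hr.

6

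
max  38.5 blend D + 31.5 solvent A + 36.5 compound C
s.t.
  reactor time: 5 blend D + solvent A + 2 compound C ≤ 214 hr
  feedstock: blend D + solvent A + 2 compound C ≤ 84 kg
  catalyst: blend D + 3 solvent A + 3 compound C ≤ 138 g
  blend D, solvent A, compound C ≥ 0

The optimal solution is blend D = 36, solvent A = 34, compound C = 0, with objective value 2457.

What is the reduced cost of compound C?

At the optimum: reactor time uses 214 of 214 (binding); feedstock uses 70 of 84 (slack = 14); catalyst uses 138 of 138 (binding).
Since feedstock is not tight, its dual is 0.
Dual feasibility on the basic columns requires 5·y_reactor time + 1·y_catalyst = 38.5, 1·y_reactor time + 3·y_catalyst = 31.5.
→ y_reactor time = 6 and y_catalyst = 8.5.
Reduced cost of compound C: c₃ − yᵀa₃ = 36.5 − (6·2 + 8.5·3) = 36.5 − 37.5 = -1.

-1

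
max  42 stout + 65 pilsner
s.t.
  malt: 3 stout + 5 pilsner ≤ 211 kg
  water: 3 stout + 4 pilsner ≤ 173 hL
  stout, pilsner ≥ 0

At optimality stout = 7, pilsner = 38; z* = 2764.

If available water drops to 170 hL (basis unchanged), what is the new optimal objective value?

At the optimum: malt uses 211 of 211 (binding); water uses 173 of 173 (binding).
From A_Bᵀ y = c: 3·y_malt + 3·y_water = 42; 5·y_malt + 4·y_water = 65.
→ y_malt = 9 and y_water = 5.
Δz = y_water·Δb = 5 × (-3) = -15, so new z* = 2764 − 15 = 2749.

2749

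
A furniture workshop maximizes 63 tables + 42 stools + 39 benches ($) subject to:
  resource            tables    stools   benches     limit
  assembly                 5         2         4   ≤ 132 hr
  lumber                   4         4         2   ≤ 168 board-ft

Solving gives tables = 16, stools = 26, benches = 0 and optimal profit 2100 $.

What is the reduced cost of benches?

Both assembly and lumber are binding at x*.
Dual feasibility on the basic columns requires 5·y_assembly + 4·y_lumber = 63, 2·y_assembly + 4·y_lumber = 42.
Solving: y_assembly = 7, y_lumber = 7.
Reduced cost of benches: c₃ − yᵀa₃ = 39 − (7·4 + 7·2) = 39 − 42 = -3.

-3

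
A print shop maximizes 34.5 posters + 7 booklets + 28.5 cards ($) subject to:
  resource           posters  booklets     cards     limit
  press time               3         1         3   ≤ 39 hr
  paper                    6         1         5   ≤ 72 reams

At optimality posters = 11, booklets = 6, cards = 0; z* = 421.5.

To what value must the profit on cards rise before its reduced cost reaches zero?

30

Both press time and paper are binding at x*.
Dual feasibility on the basic columns requires 3·y_press time + 6·y_paper = 34.5, 1·y_press time + 1·y_paper = 7.
Solving: y_press time = 2.5, y_paper = 4.5.
cards enters the basis when its profit ≥ yᵀa₃ = 2.5·3 + 4.5·5 = 30.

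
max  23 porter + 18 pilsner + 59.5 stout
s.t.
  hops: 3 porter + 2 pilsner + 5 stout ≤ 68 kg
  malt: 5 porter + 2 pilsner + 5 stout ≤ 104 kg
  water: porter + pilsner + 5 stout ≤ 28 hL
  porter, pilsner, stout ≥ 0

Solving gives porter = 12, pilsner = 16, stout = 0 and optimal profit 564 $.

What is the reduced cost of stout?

-5.5

Check each constraint at x*: hops 68/68 (tight); malt 92/104 (slack 12); water 28/28 (tight).
Since malt is not tight, its dual is 0.
From A_Bᵀ y = c: 3·y_hops + 1·y_water = 23; 2·y_hops + 1·y_water = 18.
→ y_hops = 5 and y_water = 8.
Reduced cost of stout: c₃ − yᵀa₃ = 59.5 − (5·5 + 8·5) = 59.5 − 65 = -5.5.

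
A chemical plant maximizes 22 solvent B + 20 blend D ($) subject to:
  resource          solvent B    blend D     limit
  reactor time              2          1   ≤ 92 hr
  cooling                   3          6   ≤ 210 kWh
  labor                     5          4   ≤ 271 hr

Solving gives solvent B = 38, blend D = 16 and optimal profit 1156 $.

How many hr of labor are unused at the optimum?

labor used = 5·38 + 4·16 = 254; slack = 271 − 254 = 17.

17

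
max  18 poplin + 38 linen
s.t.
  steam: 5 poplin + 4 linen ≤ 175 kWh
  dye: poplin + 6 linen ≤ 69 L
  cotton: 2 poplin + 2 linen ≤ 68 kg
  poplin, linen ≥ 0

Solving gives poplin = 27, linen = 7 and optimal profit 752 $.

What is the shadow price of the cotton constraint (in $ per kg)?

7

Binding: dye and cotton. Non-binding: steam (12 unused).
Since steam is not tight, its dual is 0.
The binding rows give the dual system: 1·y_dye + 2·y_cotton = 18 and 6·y_dye + 2·y_cotton = 38.
This yields shadow prices y_dye = 4, y_cotton = 7.
Shadow price of cotton = 7.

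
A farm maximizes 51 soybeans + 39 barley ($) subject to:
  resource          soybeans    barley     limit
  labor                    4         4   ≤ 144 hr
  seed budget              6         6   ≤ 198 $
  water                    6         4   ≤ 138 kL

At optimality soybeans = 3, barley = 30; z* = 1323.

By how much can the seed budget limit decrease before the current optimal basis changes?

Binding constraints: seed budget, water. The basis is B = [[6,6],[6,4]] with det -12.
Per unit decrease in seed budget, x* moves by d = (0.3333, -0.5).
The basis stays optimal until barley reaches 0; allowable decrease = 60 $.

60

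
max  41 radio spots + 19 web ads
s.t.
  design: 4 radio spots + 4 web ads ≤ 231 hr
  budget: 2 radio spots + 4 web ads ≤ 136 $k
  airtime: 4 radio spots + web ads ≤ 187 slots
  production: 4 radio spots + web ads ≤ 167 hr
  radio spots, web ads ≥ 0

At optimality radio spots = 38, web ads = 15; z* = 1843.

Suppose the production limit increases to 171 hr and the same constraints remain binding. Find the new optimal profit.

At the optimum: design uses 212 of 231 (slack = 19); budget uses 136 of 136 (binding); airtime uses 167 of 187 (slack = 20); production uses 167 of 167 (binding).
Slack constraints have shadow price 0 (complementary slackness).
From A_Bᵀ y = c: 2·y_budget + 4·y_production = 41; 4·y_budget + 1·y_production = 19.
→ y_budget = 2.5 and y_production = 9.
Δz = y_production·Δb = 9 × (4) = 36, so new z* = 1843 + 36 = 1879.

1879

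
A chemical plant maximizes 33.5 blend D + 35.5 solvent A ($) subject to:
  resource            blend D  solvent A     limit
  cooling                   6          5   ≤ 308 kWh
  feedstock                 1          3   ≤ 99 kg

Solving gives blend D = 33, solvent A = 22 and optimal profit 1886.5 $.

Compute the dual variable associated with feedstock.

3.5

Check each constraint at x*: cooling 308/308 (tight); feedstock 99/99 (tight).
The binding rows give the dual system: 6·y_cooling + 1·y_feedstock = 33.5 and 5·y_cooling + 3·y_feedstock = 35.5.
→ y_cooling = 5 and y_feedstock = 3.5.
Shadow price of feedstock = 3.5.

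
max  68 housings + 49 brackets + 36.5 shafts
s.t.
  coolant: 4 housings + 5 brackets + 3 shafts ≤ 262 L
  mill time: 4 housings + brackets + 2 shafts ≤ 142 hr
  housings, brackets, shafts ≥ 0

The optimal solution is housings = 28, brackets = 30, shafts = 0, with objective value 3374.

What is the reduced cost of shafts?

Both coolant and mill time are binding at x*.
The binding rows give the dual system: 4·y_coolant + 4·y_mill time = 68 and 5·y_coolant + 1·y_mill time = 49.
Solving: y_coolant = 8, y_mill time = 9.
Reduced cost of shafts: c₃ − yᵀa₃ = 36.5 − (8·3 + 9·2) = 36.5 − 42 = -5.5.

-5.5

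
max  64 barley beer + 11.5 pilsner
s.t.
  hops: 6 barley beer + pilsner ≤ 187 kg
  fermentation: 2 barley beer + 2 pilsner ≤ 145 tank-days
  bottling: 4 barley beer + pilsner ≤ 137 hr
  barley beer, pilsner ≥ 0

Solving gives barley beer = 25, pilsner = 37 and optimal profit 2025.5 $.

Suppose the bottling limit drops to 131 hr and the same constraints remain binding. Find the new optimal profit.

2010.5

Binding: hops and bottling. Non-binding: fermentation (21 unused).
Slack constraints have shadow price 0 (complementary slackness).
From A_Bᵀ y = c: 6·y_hops + 4·y_bottling = 64; 1·y_hops + 1·y_bottling = 11.5.
→ y_hops = 9 and y_bottling = 2.5.
Δz = y_bottling·Δb = 2.5 × (-6) = -15, so new z* = 2025.5 − 15 = 2010.5.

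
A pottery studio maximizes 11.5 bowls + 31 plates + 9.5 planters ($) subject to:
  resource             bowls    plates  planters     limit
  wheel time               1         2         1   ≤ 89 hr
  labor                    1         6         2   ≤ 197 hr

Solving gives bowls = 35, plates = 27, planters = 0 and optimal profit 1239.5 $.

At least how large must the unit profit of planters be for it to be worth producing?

Both wheel time and labor are binding at x*.
Dual feasibility on the basic columns requires 1·y_wheel time + 1·y_labor = 11.5, 2·y_wheel time + 6·y_labor = 31.
This yields shadow prices y_wheel time = 9.5, y_labor = 2.
planters enters the basis when its profit ≥ yᵀa₃ = 9.5·1 + 2·2 = 13.5.

13.5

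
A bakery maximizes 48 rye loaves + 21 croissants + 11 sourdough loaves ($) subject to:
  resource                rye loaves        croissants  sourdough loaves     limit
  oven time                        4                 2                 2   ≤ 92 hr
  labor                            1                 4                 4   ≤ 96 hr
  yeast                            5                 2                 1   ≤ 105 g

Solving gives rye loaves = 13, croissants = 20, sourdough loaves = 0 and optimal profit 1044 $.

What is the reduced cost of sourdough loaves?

-4

At the optimum: oven time uses 92 of 92 (binding); labor uses 93 of 96 (slack = 3); yeast uses 105 of 105 (binding).
Since labor is not tight, its dual is 0.
From A_Bᵀ y = c: 4·y_oven time + 5·y_yeast = 48; 2·y_oven time + 2·y_yeast = 21.
Solving: y_oven time = 4.5, y_yeast = 6.
Reduced cost of sourdough loaves: c₃ − yᵀa₃ = 11 − (4.5·2 + 6·1) = 11 − 15 = -4.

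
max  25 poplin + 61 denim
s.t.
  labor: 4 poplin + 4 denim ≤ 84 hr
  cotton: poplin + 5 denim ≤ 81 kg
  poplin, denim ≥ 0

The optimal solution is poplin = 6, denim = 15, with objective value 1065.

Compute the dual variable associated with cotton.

Check each constraint at x*: labor 84/84 (tight); cotton 81/81 (tight).
Dual feasibility on the basic columns requires 4·y_labor + 1·y_cotton = 25, 4·y_labor + 5·y_cotton = 61.
This yields shadow prices y_labor = 4, y_cotton = 9.
Shadow price of cotton = 9.

9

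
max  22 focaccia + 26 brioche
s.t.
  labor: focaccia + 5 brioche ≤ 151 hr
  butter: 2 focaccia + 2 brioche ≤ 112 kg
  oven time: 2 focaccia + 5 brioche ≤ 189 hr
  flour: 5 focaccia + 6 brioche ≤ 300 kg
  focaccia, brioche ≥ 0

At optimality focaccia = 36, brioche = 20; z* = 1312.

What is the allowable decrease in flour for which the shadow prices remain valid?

20

Binding constraints: butter, flour. The basis is B = [[2,2],[5,6]] with det 2.
Per unit decrease in flour, x* moves by d = (1, -1).
The basis stays optimal until brioche reaches 0; allowable decrease = 20 kg.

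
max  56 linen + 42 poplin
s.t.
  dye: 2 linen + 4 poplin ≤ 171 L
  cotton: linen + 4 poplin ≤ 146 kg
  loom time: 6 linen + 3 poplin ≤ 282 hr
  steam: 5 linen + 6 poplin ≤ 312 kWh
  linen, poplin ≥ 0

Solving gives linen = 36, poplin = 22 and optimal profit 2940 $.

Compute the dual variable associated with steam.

4

Check each constraint at x*: dye 160/171 (slack 11); cotton 124/146 (slack 22); loom time 282/282 (tight); steam 312/312 (tight).
By complementary slackness, y = 0 for the non-binding constraints.
Dual feasibility on the basic columns requires 6·y_loom time + 5·y_steam = 56, 3·y_loom time + 6·y_steam = 42.
→ y_loom time = 6 and y_steam = 4.
Shadow price of steam = 4.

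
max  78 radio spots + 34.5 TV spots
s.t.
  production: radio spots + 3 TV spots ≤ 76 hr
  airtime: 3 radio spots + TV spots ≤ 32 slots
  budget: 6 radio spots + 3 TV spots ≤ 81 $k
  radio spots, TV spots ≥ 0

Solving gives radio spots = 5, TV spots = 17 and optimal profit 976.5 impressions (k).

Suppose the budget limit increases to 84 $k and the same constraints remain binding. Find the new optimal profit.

At the optimum: production uses 56 of 76 (slack = 20); airtime uses 32 of 32 (binding); budget uses 81 of 81 (binding).
Slack constraints have shadow price 0 (complementary slackness).
The binding rows give the dual system: 3·y_airtime + 6·y_budget = 78 and 1·y_airtime + 3·y_budget = 34.5.
→ y_airtime = 9 and y_budget = 8.5.
Δz = y_budget·Δb = 8.5 × (3) = 25.5, so new z* = 976.5 + 25.5 = 1002.

1002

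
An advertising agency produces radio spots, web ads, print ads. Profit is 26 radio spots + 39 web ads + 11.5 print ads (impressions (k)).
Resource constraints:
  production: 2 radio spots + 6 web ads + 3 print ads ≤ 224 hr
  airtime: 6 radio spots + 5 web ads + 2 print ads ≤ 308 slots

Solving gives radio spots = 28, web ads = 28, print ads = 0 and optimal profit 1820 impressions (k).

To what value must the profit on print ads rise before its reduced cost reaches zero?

Check each constraint at x*: production 224/224 (tight); airtime 308/308 (tight).
The binding rows give the dual system: 2·y_production + 6·y_airtime = 26 and 6·y_production + 5·y_airtime = 39.
This yields shadow prices y_production = 4, y_airtime = 3.
print ads enters the basis when its profit ≥ yᵀa₃ = 4·3 + 3·2 = 18.

18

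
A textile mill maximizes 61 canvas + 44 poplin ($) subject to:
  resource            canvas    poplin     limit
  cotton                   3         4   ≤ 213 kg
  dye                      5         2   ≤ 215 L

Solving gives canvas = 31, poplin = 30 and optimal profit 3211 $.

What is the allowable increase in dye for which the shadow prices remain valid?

Binding constraints: cotton, dye. The basis is B = [[3,4],[5,2]] with det -14.
Per unit increase in dye, x* moves by d = (0.2857, -0.2143).
The basis stays optimal until poplin reaches 0; allowable increase = 140 L.

140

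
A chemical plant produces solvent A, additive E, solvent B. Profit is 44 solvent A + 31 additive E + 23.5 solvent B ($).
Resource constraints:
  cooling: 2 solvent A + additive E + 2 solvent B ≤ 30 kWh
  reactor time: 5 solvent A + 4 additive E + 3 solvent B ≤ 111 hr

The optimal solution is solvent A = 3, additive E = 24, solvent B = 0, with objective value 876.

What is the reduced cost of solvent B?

At the optimum: cooling uses 30 of 30 (binding); reactor time uses 111 of 111 (binding).
The binding rows give the dual system: 2·y_cooling + 5·y_reactor time = 44 and 1·y_cooling + 4·y_reactor time = 31.
→ y_cooling = 7 and y_reactor time = 6.
Reduced cost of solvent B: c₃ − yᵀa₃ = 23.5 − (7·2 + 6·3) = 23.5 − 32 = -8.5.

-8.5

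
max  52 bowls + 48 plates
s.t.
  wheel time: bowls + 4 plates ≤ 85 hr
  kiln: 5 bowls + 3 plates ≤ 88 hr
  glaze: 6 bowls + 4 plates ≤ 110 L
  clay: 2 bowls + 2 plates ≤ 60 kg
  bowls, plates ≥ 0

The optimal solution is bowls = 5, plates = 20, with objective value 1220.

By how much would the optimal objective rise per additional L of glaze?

Binding: wheel time and glaze. Non-binding: kiln (3 unused), clay (10 unused).
Since kiln, clay are not tight, their duals are 0.
Dual feasibility on the basic columns requires 1·y_wheel time + 6·y_glaze = 52, 4·y_wheel time + 4·y_glaze = 48.
This yields shadow prices y_wheel time = 4, y_glaze = 8.
Shadow price of glaze = 8.

8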